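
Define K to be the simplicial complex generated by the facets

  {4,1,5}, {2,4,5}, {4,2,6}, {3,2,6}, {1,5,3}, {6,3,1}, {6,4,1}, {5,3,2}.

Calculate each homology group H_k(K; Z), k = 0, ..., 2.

H_0 ≅ Z,  H_1 = 0,  H_2 ≅ Z.

Take the total order 1 < 2 < 3 < 4 < 5 < 6 on the vertex set. Then K (dimension 2) consists of the simplices:

  0-simplices (6): [1], [2], [3], [4], [5], [6]
  1-simplices (12): [1,3], [1,4], [1,5], [1,6], [2,3], [2,4], [2,5], [2,6], [3,5], [3,6], [4,5], [4,6]
  2-simplices (8): [1,3,5], [1,3,6], [1,4,5], [1,4,6], [2,3,5], [2,3,6], [2,4,5], [2,4,6]

Hence C_0 ≅ Z^6, C_1 ≅ Z^12, C_2 ≅ Z^8.

The boundary map ∂_1: C_1 → C_0 is given by ∂[p,q] = [q] − [p].
This gives a 6×12 integer matrix of rank 5; reducing to Smith normal form yields diagonal entries (1,1,1,1,1).

The boundary map ∂_2: C_2 → C_1 maps a triangle to the signed sum of its edges. For instance
  ∂[1,4,5] = [4,5] − [1,5] + [1,4],
  ∂[2,3,6] = [3,6] − [2,6] + [2,3].
The 12×8 boundary matrix has rank 7 and Smith normal form diag(1,1,1,1,1,1,1).

Reading off H_k = ker ∂_k / im ∂_{k+1}:

  H_0: rank C_0 − rank ∂_1 = 6 − 5 = 1, and the invariant factors of ∂_1 are all 1, so H_0 ≅ Z.
  H_1: rank ker ∂_1 − rank ∂_2 = (12 − 5) − 7 = 0, and the invariant factors of ∂_2 are all 1, so H_1 ≅ 0.
  H_2: rank ker ∂_2 − rank ∂_3 = (8 − 7) − 0 = 1, and there is no ∂_3, so H_2 ≅ Z.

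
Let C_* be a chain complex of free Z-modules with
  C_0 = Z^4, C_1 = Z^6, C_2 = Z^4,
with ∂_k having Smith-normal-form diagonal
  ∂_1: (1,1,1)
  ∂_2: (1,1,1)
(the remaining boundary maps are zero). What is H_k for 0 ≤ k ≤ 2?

H_0: b_0 = 4 − 0 − 3 = 1; torsion from ∂_1 factors > 1: none. So H_0 ≅ Z.
H_1: b_1 = 6 − 3 − 3 = 0; torsion from ∂_2 factors > 1: none. So H_1 ≅ 0.
H_2: b_2 = 4 − 3 − 0 = 1; torsion from ∂_3 factors > 1: none. So H_2 ≅ Z.

H_0 ≅ Z,  H_1 = 0,  H_2 ≅ Z.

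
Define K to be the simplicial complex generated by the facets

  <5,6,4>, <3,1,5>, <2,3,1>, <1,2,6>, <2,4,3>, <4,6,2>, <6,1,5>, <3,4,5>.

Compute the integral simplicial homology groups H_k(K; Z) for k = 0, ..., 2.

Fix the vertex order 1 < 2 < 3 < 4 < 5 < 6 and write every simplex with vertices in increasing order. Then dim K = 2 and the simplices of K are:

  0-simplices (6): [1], [2], [3], [4], [5], [6]
  1-simplices (12): [1,2], [1,3], [1,5], [1,6], [2,3], [2,4], [2,6], [3,4], [3,5], [4,5], [4,6], [5,6]
  2-simplices (8): [1,2,3], [1,2,6], [1,3,5], [1,5,6], [2,3,4], [2,4,6], [3,4,5], [4,5,6]

Hence C_0 ≅ Z^6, C_1 ≅ Z^12, C_2 ≅ Z^8.

The boundary map ∂_1: C_1 → C_0 sends each edge [p,q] (with p < q) to q − p. For instance
  ∂[4,5] = [5] − [4].
The 6×12 boundary matrix has rank 5 and Smith normal form diag(1,1,1,1,1).

Boundary ∂_2: C_2 → C_1 sends each 2-simplex [p,q,r] to [q,r] − [p,r] + [p,q]. For instance
  ∂[1,2,6] = [2,6] − [1,6] + [1,2],
  ∂[2,3,4] = [3,4] − [2,4] + [2,3].
The resulting 12×8 matrix has rank 7, and its Smith normal form has invariant factors (1,1,1,1,1,1,1).

Now H_k = ker ∂_k / im ∂_{k+1}, so:

  H_0: rank C_0 − rank ∂_1 = 6 − 5 = 1, and the invariant factors of ∂_1 are all 1, so H_0 ≅ Z.
  H_1: rank ker ∂_1 − rank ∂_2 = (12 − 5) − 7 = 0, and the invariant factors of ∂_2 are all 1, so H_1 ≅ 0.
  H_2: rank ker ∂_2 − rank ∂_3 = (8 − 7) − 0 = 1, and there is no ∂_3, so H_2 ≅ Z.

As a check, the Euler characteristic is 6 − 12 + 8 = 2, which agrees with 1 − 0 + 1 = 2.

H_0 = Z,  H_1 = 0,  H_2 = Z.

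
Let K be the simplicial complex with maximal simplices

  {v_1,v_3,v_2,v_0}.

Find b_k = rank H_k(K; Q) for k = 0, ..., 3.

b_0 = 1, b_1 = 0, b_2 = 0, b_3 = 0.

Fix the vertex order v_0 < v_1 < v_2 < v_3 and write every simplex with vertices in increasing order. Then dim K = 3 and the simplices of K are:

  0-simplices (4): [v_0], [v_1], [v_2], [v_3]
  1-simplices (6): [v_0,v_1], [v_0,v_2], [v_0,v_3], [v_1,v_2], [v_1,v_3], [v_2,v_3]
  2-simplices (4): [v_0,v_1,v_2], [v_0,v_1,v_3], [v_0,v_2,v_3], [v_1,v_2,v_3]
  3-simplices (1): [v_0,v_1,v_2,v_3]

so the chain groups are C_0 ≅ Z^4, C_1 ≅ Z^6, C_2 ≅ Z^4, C_3 ≅ Z^1.

The boundary map ∂_1: C_1 → C_0 maps an edge to its endpoints' difference, ∂[p,q] = q − p.
The 4×6 boundary matrix has rank 3 and Smith normal form diag(1,1,1).

∂_2: C_2 → C_1 acts by ∂[p,q,r] = [q,r] − [p,r] + [p,q]. For instance
  ∂[v_0,v_1,v_3] = [v_1,v_3] − [v_0,v_3] + [v_0,v_1],
  ∂[v_1,v_2,v_3] = [v_2,v_3] − [v_1,v_3] + [v_1,v_2].
The 6×4 boundary matrix has rank 3 and Smith normal form diag(1,1,1).

The boundary map ∂_3: C_3 → C_2 sends each 3-simplex σ to the alternating sum Σ_i (−1)^i (σ with its i-th vertex removed). For instance
  ∂[v_0,v_1,v_2,v_3] = [v_1,v_2,v_3] − [v_0,v_2,v_3] + [v_0,v_1,v_3] − [v_0,v_1,v_2].
The 4×1 boundary matrix has rank 1 and Smith normal form diag(1).

Computing H_k = (kernel of ∂_k) / (image of ∂_{k+1}):

  H_0: rank C_0 − rank ∂_1 = 4 − 3 = 1, and the invariant factors of ∂_1 are all 1, so H_0 ≅ Z.
  H_1: rank ker ∂_1 − rank ∂_2 = (6 − 3) − 3 = 0, and the invariant factors of ∂_2 are all 1, so H_1 ≅ 0.
  H_2: rank ker ∂_2 − rank ∂_3 = (4 − 3) − 1 = 0, and the invariant factors of ∂_3 are all 1, so H_2 ≅ 0.
  H_3: rank ker ∂_3 − rank ∂_4 = (1 − 1) − 0 = 0, and there is no ∂_4, so H_3 ≅ 0.

Hence the Betti numbers are b_0 = 1, b_1 = 0, b_2 = 0, b_3 = 0.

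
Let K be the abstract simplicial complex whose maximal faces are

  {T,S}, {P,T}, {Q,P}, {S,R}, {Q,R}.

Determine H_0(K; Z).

We work with the vertex ordering P < Q < R < S < T. The simplices of K, each written with vertices in increasing order, are:

  0-simplices (5): P, Q, R, S, T
  1-simplices (5): PQ, PT, QR, RS, ST

Hence C_0 ≅ Z^5, C_1 ≅ Z^5.

∂_1: C_1 → C_0 is given by ∂[p,q] = [q] − [p]. For instance
  ∂QR = R − Q.
The resulting 5×5 matrix has rank 4, and its Smith normal form has invariant factors (1,1,1,1).

From H_k ≅ ker(∂_k) / im(∂_{k+1}) we obtain:

  H_0: rank C_0 − rank ∂_1 = 5 − 4 = 1, and the invariant factors of ∂_1 are all 1, so H_0 ≅ Z.

(K is a triangulation of the circle S^1.)

H_0 ≅ Z.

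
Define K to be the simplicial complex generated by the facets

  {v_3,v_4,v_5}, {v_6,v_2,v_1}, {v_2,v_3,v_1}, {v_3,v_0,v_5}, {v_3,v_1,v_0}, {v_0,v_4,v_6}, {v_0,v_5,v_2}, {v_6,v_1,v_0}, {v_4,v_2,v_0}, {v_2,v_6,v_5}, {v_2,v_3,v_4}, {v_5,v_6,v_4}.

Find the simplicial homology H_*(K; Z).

Order the vertices as v_0 < v_1 < v_2 < v_3 < v_4 < v_5 < v_6. Listing each simplex with vertices in this order, K has dimension 2 with simplices:

  0-simplices (7): [v_0], [v_1], [v_2], [v_3], [v_4], [v_5], [v_6]
  1-simplices (18): (18 of them)
  2-simplices (12): (12 of them)

giving chain groups C_0 ≅ Z^7, C_1 ≅ Z^18, C_2 ≅ Z^12.

∂_1: C_1 → C_0 is given by ∂[p,q] = [q] − [p].
This gives a 7×18 integer matrix of rank 6; reducing to Smith normal form yields diagonal entries (1,1,1,1,1,1).

∂_2: C_2 → C_1 acts by ∂[p,q,r] = [q,r] − [p,r] + [p,q]. For instance
  ∂[v_0,v_1,v_3] = [v_1,v_3] − [v_0,v_3] + [v_0,v_1],
  ∂[v_0,v_2,v_5] = [v_2,v_5] − [v_0,v_5] + [v_0,v_2].
The resulting 18×12 matrix has rank 12, and its Smith normal form has invariant factors (1,1,1,1,1,1,1,1,1,1,1,2).

From H_k ≅ ker(∂_k) / im(∂_{k+1}) we obtain:

  H_0: rank C_0 − rank ∂_1 = 7 − 6 = 1, and the invariant factors of ∂_1 are all 1, so H_0 ≅ Z.
  H_1: rank ker ∂_1 − rank ∂_2 = (18 − 6) − 12 = 0, and ∂_2 has invariant factor 2 > 1, so H_1 ≅ Z_2.
  H_2: rank ker ∂_2 − rank ∂_3 = (12 − 12) − 0 = 0, and there is no ∂_3, so H_2 ≅ 0.

As a check, the Euler characteristic is 7 − 18 + 12 = 1, which agrees with 1 − 0 + 0 = 1.
(K is a triangulation of the real projective plane RP^2.)

H_0 ≅ Z,  H_1 ≅ Z_2,  H_2 = 0.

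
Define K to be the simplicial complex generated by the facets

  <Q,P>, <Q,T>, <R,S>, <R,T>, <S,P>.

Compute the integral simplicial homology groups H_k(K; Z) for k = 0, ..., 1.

H_0 = Z,  H_1 = Z.

We work with the vertex ordering P < Q < R < S < T. The simplices of K, each written with vertices in increasing order, are:

  0-simplices (5): P, Q, R, S, T
  1-simplices (5): PQ, PS, QT, RS, RT

so the chain groups are C_0 ≅ Z^5, C_1 ≅ Z^5.

Boundary ∂_1: C_1 → C_0 maps an edge to its endpoints' difference, ∂[p,q] = q − p. For instance
  ∂RS = S − R.
The 5×5 boundary matrix has rank 4 and Smith normal form diag(1,1,1,1).

Computing H_k = (kernel of ∂_k) / (image of ∂_{k+1}):

  H_0: rank C_0 − rank ∂_1 = 5 − 4 = 1, and the invariant factors of ∂_1 are all 1, so H_0 = Z.
  H_1: rank ker ∂_1 − rank ∂_2 = (5 − 4) − 0 = 1, and there is no ∂_2, so H_1 = Z.

(K is a triangulation of the circle S^1.)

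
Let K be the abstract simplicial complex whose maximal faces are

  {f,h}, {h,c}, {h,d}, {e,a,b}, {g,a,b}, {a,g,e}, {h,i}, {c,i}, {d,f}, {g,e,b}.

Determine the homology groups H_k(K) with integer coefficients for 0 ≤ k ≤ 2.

We work with the vertex ordering a < b < c < d < e < f < g < h < i. The simplices of K, each written with vertices in increasing order, are:

  0-simplices (9): a, b, c, d, e, f, g, h, i
  1-simplices (12): ab, ae, ag, be, bg, ch, ci, df, dh, eg, fh, hi
  2-simplices (4): abe, abg, aeg, beg

so the chain groups are C_0 ≅ Z^9, C_1 ≅ Z^12, C_2 ≅ Z^4.

The boundary map ∂_1: C_1 → C_0 is given by ∂[p,q] = [q] − [p]. For instance
  ∂df = f − d.
The resulting 9×12 matrix has rank 7, and its Smith normal form has invariant factors (1,1,1,1,1,1,1).

The boundary map ∂_2: C_2 → C_1 sends each 2-simplex [p,q,r] to [q,r] − [p,r] + [p,q]. For instance
  ∂aeg = eg − ag + ae,
  ∂abg = bg − ag + ab.
As a 12×4 matrix over Z this has rank 3, with invariant factors (1,1,1).

Now H_k = ker ∂_k / im ∂_{k+1}, so:

  H_0: rank C_0 − rank ∂_1 = 9 − 7 = 2, and the invariant factors of ∂_1 are all 1, so H_0 ≅ Z^2.
  H_1: rank ker ∂_1 − rank ∂_2 = (12 − 7) − 3 = 2, and the invariant factors of ∂_2 are all 1, so H_1 ≅ Z^2.
  H_2: rank ker ∂_2 − rank ∂_3 = (4 − 3) − 0 = 1, and there is no ∂_3, so H_2 ≅ Z.

H_0 ≅ Z^2,  H_1 ≅ Z^2,  H_2 ≅ Z.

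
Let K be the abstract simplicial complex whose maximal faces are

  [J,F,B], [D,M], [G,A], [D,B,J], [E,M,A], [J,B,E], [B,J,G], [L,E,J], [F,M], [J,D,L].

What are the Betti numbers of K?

b_0 = 1, b_1 = 3, b_2 = 0.

K has 9 vertices, 18 edges, 7 triangles.
rank ∂_0 = 0, rank ∂_1 = 8 ⇒ b_0 = 9 − 0 − 8 = 1; all invariant factors of ∂_1 are 1 so no torsion. So H_0 ≅ Z.
rank ∂_1 = 8, rank ∂_2 = 7 ⇒ b_1 = 18 − 8 − 7 = 3; all invariant factors of ∂_2 are 1 so no torsion. So H_1 ≅ Z^3.
rank ∂_2 = 7, rank ∂_3 = 0 ⇒ b_2 = 7 − 7 − 0 = 0. So H_2 ≅ 0.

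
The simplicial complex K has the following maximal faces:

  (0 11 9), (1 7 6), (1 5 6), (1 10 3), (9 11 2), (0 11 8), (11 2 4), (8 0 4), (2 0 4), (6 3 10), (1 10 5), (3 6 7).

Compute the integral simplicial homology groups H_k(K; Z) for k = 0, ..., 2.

Fix the vertex order 0 < 1 < 2 < 3 < 4 < 5 < 6 < 7 < 8 < 9 < 10 < 11 and write every simplex with vertices in increasing order. Then dim K = 2 and the simplices of K are:

  0-simplices (12): [0], [1], [2], [3], [4], [5], [6], [7], [8], [9], [10], [11]
  1-simplices (24): (24 of them)
  2-simplices (12): [0,2,4], [0,4,8], [0,8,11], [0,9,11], [1,3,10], [1,5,6], [1,5,10], [1,6,7], [2,4,11], [2,9,11], [3,6,7], [3,6,10]

so the chain groups are C_0 ≅ Z^12, C_1 ≅ Z^24, C_2 ≅ Z^12.

Boundary ∂_1: C_1 → C_0 sends each edge [p,q] (with p < q) to q − p.
The resulting 12×24 matrix has rank 10, and its Smith normal form has invariant factors (1,1,1,1,1,1,1,1,1,1).

Boundary ∂_2: C_2 → C_1 maps a triangle to the signed sum of its edges. For instance
  ∂[0,4,8] = [4,8] − [0,8] + [0,4],
  ∂[1,6,7] = [6,7] − [1,7] + [1,6].
As a 24×12 matrix over Z this has rank 12, with invariant factors (1,1,1,1,1,1,1,1,1,1,1,1).

Reading off H_k = ker ∂_k / im ∂_{k+1}:

  H_0: rank C_0 − rank ∂_1 = 12 − 10 = 2, and the invariant factors of ∂_1 are all 1, so H_0 ≅ Z^2.
  H_1: rank ker ∂_1 − rank ∂_2 = (24 − 10) − 12 = 2, and the invariant factors of ∂_2 are all 1, so H_1 ≅ Z^2.
  H_2: rank ker ∂_2 − rank ∂_3 = (12 − 12) − 0 = 0, and there is no ∂_3, so H_2 ≅ 0.

H_0 ≅ Z^2,  H_1 ≅ Z^2,  H_2 = 0.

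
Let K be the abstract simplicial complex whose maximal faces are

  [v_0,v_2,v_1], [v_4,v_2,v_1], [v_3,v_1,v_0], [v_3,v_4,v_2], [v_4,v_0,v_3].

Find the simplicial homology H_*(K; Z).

Order the vertices as v_0 < v_1 < v_2 < v_3 < v_4. Listing each simplex with vertices in this order, K has dimension 2 with simplices:

  0-simplices (5): [v_0], [v_1], [v_2], [v_3], [v_4]
  1-simplices (10): [v_0,v_1], [v_0,v_2], [v_0,v_3], [v_0,v_4], [v_1,v_2], [v_1,v_3], [v_1,v_4], [v_2,v_3], [v_2,v_4], [v_3,v_4]
  2-simplices (5): [v_0,v_1,v_2], [v_0,v_1,v_3], [v_0,v_3,v_4], [v_1,v_2,v_4], [v_2,v_3,v_4]

so the chain groups are C_0 ≅ Z^5, C_1 ≅ Z^10, C_2 ≅ Z^5.

∂_1: C_1 → C_0 sends each edge [p,q] (with p < q) to q − p. For instance
  ∂[v_1,v_4] = [v_4] − [v_1].
The resulting 5×10 matrix has rank 4, and its Smith normal form has invariant factors (1,1,1,1).

The boundary map ∂_2: C_2 → C_1 maps a triangle to the signed sum of its edges. For instance
  ∂[v_2,v_3,v_4] = [v_3,v_4] − [v_2,v_4] + [v_2,v_3],
  ∂[v_1,v_2,v_4] = [v_2,v_4] − [v_1,v_4] + [v_1,v_2].
As a 10×5 matrix over Z this has rank 5, with invariant factors (1,1,1,1,1).

Reading off H_k = ker ∂_k / im ∂_{k+1}:

  H_0: rank C_0 − rank ∂_1 = 5 − 4 = 1, and the invariant factors of ∂_1 are all 1, so H_0 ≅ Z.
  H_1: rank ker ∂_1 − rank ∂_2 = (10 − 4) − 5 = 1, and the invariant factors of ∂_2 are all 1, so H_1 ≅ Z.
  H_2: rank ker ∂_2 − rank ∂_3 = (5 − 5) − 0 = 0, and there is no ∂_3, so H_2 ≅ 0.

H_0 ≅ Z,  H_1 ≅ Z,  H_2 = 0.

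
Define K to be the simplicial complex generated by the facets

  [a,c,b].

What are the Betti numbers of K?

b_0 = 1, b_1 = 0, b_2 = 0.

Order the vertices as a < b < c. Listing each simplex with vertices in this order, K has dimension 2 with simplices:

  0-simplices (3): a, b, c
  1-simplices (3): ab, ac, bc
  2-simplices (1): abc

so the chain groups are C_0 ≅ Z^3, C_1 ≅ Z^3, C_2 ≅ Z^1.

Boundary ∂_1: C_1 → C_0 sends each edge [p,q] (with p < q) to q − p.
The resulting 3×3 matrix has rank 2, and its Smith normal form has invariant factors (1,1).

Boundary ∂_2: C_2 → C_1 acts by ∂[p,q,r] = [q,r] − [p,r] + [p,q]. For instance
  ∂abc = bc − ac + ab.
As a 3×1 matrix over Z this has rank 1, with invariant factors (1).

Computing H_k = (kernel of ∂_k) / (image of ∂_{k+1}):

  H_0: rank C_0 − rank ∂_1 = 3 − 2 = 1, and the invariant factors of ∂_1 are all 1, so H_0 = Z.
  H_1: rank ker ∂_1 − rank ∂_2 = (3 − 2) − 1 = 0, and the invariant factors of ∂_2 are all 1, so H_1 = 0.
  H_2: rank ker ∂_2 − rank ∂_3 = (1 − 1) − 0 = 0, and there is no ∂_3, so H_2 = 0.

As a check, the Euler characteristic is 3 − 3 + 1 = 1, which agrees with 1 − 0 + 0 = 1.

Hence the Betti numbers are b_0 = 1, b_1 = 0, b_2 = 0.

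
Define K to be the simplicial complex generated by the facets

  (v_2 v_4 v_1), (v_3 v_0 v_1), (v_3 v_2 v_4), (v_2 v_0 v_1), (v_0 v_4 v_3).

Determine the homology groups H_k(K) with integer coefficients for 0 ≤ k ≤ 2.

We work with the vertex ordering v_0 < v_1 < v_2 < v_3 < v_4. The simplices of K, each written with vertices in increasing order, are:

  0-simplices (5): [v_0], [v_1], [v_2], [v_3], [v_4]
  1-simplices (10): [v_0,v_1], [v_0,v_2], [v_0,v_3], [v_0,v_4], [v_1,v_2], [v_1,v_3], [v_1,v_4], [v_2,v_3], [v_2,v_4], [v_3,v_4]
  2-simplices (5): [v_0,v_1,v_2], [v_0,v_1,v_3], [v_0,v_3,v_4], [v_1,v_2,v_4], [v_2,v_3,v_4]

so the chain groups are C_0 ≅ Z^5, C_1 ≅ Z^10, C_2 ≅ Z^5.

∂_1: C_1 → C_0 is given by ∂[p,q] = [q] − [p]. For instance
  ∂[v_0,v_4] = [v_4] − [v_0].
This gives a 5×10 integer matrix of rank 4; reducing to Smith normal form yields diagonal entries (1,1,1,1).

∂_2: C_2 → C_1 maps a triangle to the signed sum of its edges. For instance
  ∂[v_0,v_3,v_4] = [v_3,v_4] − [v_0,v_4] + [v_0,v_3],
  ∂[v_0,v_1,v_3] = [v_1,v_3] − [v_0,v_3] + [v_0,v_1].
The 10×5 boundary matrix has rank 5 and Smith normal form diag(1,1,1,1,1).

Reading off H_k = ker ∂_k / im ∂_{k+1}:

  H_0: rank C_0 − rank ∂_1 = 5 − 4 = 1, and the invariant factors of ∂_1 are all 1, so H_0 = Z.
  H_1: rank ker ∂_1 − rank ∂_2 = (10 − 4) − 5 = 1, and the invariant factors of ∂_2 are all 1, so H_1 = Z.
  H_2: rank ker ∂_2 − rank ∂_3 = (5 − 5) − 0 = 0, and there is no ∂_3, so H_2 = 0.

H_0 = Z,  H_1 = Z,  H_2 = 0.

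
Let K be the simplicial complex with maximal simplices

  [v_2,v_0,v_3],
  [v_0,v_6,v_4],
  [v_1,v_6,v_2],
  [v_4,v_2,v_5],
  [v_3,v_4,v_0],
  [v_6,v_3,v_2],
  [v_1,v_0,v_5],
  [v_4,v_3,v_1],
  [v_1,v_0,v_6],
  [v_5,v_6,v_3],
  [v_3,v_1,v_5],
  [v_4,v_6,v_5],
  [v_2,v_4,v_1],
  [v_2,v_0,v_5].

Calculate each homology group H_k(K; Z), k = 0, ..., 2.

K has 7 vertices, 21 edges, 14 triangles.
rank ∂_0 = 0, rank ∂_1 = 6 ⇒ b_0 = 7 − 0 − 6 = 1; all invariant factors of ∂_1 are 1 so no torsion. So H_0 = Z.
rank ∂_1 = 6, rank ∂_2 = 13 ⇒ b_1 = 21 − 6 − 13 = 2; all invariant factors of ∂_2 are 1 so no torsion. So H_1 = Z^2.
rank ∂_2 = 13, rank ∂_3 = 0 ⇒ b_2 = 14 − 13 − 0 = 1. So H_2 = Z.

H_0 ≅ Z,  H_1 ≅ Z^2,  H_2 ≅ Z.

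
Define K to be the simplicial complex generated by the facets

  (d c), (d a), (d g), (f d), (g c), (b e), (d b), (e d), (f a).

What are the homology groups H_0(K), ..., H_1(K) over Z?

H_0 = Z,  H_1 = Z^3.

Fix the vertex order a < b < c < d < e < f < g and write every simplex with vertices in increasing order. Then dim K = 1 and the simplices of K are:

  0-simplices (7): a, b, c, d, e, f, g
  1-simplices (9): ad, af, bd, be, cd, cg, de, df, dg

Hence C_0 ≅ Z^7, C_1 ≅ Z^9.

∂_1: C_1 → C_0 sends each edge [p,q] (with p < q) to q − p. For instance
  ∂dg = g − d.
As a 7×9 matrix over Z this has rank 6, with invariant factors (1,1,1,1,1,1).

Now H_k = ker ∂_k / im ∂_{k+1}, so:

  H_0: rank C_0 − rank ∂_1 = 7 − 6 = 1, and the invariant factors of ∂_1 are all 1, so H_0 = Z.
  H_1: rank ker ∂_1 − rank ∂_2 = (9 − 6) − 0 = 3, and there is no ∂_2, so H_1 = Z^3.

(K is a triangulation of a wedge of 3 circles.)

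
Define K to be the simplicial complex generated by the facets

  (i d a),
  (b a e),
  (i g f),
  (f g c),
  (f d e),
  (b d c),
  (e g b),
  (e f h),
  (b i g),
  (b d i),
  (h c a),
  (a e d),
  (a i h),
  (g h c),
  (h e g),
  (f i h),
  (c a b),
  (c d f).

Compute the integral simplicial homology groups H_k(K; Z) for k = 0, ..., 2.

H_0 ≅ Z,  H_1 ≅ Z ⊕ Z_2,  H_2 = 0.

K has 9 vertices, 27 edges, 18 triangles.
rank ∂_0 = 0, rank ∂_1 = 8 ⇒ b_0 = 9 − 0 − 8 = 1; all invariant factors of ∂_1 are 1 so no torsion. So H_0 ≅ Z.
rank ∂_1 = 8, rank ∂_2 = 18 ⇒ b_1 = 27 − 8 − 18 = 1; ∂_2 has invariant factor(s) [2] giving torsion. So H_1 ≅ Z ⊕ Z_2.
rank ∂_2 = 18, rank ∂_3 = 0 ⇒ b_2 = 18 − 18 − 0 = 0. So H_2 ≅ 0.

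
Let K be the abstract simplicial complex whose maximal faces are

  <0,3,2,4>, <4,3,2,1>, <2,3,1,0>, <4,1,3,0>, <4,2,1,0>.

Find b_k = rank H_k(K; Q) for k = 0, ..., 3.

b_0 = 1, b_1 = 0, b_2 = 0, b_3 = 1.

Order the vertices as 0 < 1 < 2 < 3 < 4. Listing each simplex with vertices in this order, K has dimension 3 with simplices:

  0-simplices (5): [0], [1], [2], [3], [4]
  1-simplices (10): [0,1], [0,2], [0,3], [0,4], [1,2], [1,3], [1,4], [2,3], [2,4], [3,4]
  2-simplices (10): [0,1,2], [0,1,3], [0,1,4], [0,2,3], [0,2,4], [0,3,4], [1,2,3], [1,2,4], [1,3,4], [2,3,4]
  3-simplices (5): [0,1,2,3], [0,1,2,4], [0,1,3,4], [0,2,3,4], [1,2,3,4]

giving chain groups C_0 ≅ Z^5, C_1 ≅ Z^10, C_2 ≅ Z^10, C_3 ≅ Z^5.

The boundary map ∂_1: C_1 → C_0 is given by ∂[p,q] = [q] − [p].
This gives a 5×10 integer matrix of rank 4; reducing to Smith normal form yields diagonal entries (1,1,1,1).

Boundary ∂_2: C_2 → C_1 sends each 2-simplex [p,q,r] to [q,r] − [p,r] + [p,q]. For instance
  ∂[0,2,4] = [2,4] − [0,4] + [0,2],
  ∂[1,2,4] = [2,4] − [1,4] + [1,2].
The resulting 10×10 matrix has rank 6, and its Smith normal form has invariant factors (1,1,1,1,1,1).

∂_3: C_3 → C_2 sends each 3-simplex σ to the alternating sum Σ_i (−1)^i (σ with its i-th vertex removed). For instance
  ∂[0,2,3,4] = [2,3,4] − [0,3,4] + [0,2,4] − [0,2,3],
  ∂[0,1,2,3] = [1,2,3] − [0,2,3] + [0,1,3] − [0,1,2].
The resulting 10×5 matrix has rank 4, and its Smith normal form has invariant factors (1,1,1,1).

Reading off H_k = ker ∂_k / im ∂_{k+1}:

  H_0: rank C_0 − rank ∂_1 = 5 − 4 = 1, and the invariant factors of ∂_1 are all 1, so H_0 ≅ Z.
  H_1: rank ker ∂_1 − rank ∂_2 = (10 − 4) − 6 = 0, and the invariant factors of ∂_2 are all 1, so H_1 ≅ 0.
  H_2: rank ker ∂_2 − rank ∂_3 = (10 − 6) − 4 = 0, and the invariant factors of ∂_3 are all 1, so H_2 ≅ 0.
  H_3: rank ker ∂_3 − rank ∂_4 = (5 − 4) − 0 = 1, and there is no ∂_4, so H_3 ≅ Z.

As a check, the Euler characteristic is 5 − 10 + 10 − 5 = 0, which agrees with 1 − 0 + 0 − 1 = 0.

Hence the Betti numbers are b_0 = 1, b_1 = 0, b_2 = 0, b_3 = 1.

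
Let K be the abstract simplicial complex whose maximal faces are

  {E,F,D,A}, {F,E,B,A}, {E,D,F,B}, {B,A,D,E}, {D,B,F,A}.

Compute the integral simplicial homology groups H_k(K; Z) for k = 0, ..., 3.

We work with the vertex ordering A < B < D < E < F. The simplices of K, each written with vertices in increasing order, are:

  0-simplices (5): A, B, D, E, F
  1-simplices (10): AB, AD, AE, AF, BD, BE, BF, DE, DF, EF
  2-simplices (10): ABD, ABE, ABF, ADE, ADF, AEF, BDE, BDF, BEF, DEF
  3-simplices (5): ABDE, ABDF, ABEF, ADEF, BDEF

giving chain groups C_0 ≅ Z^5, C_1 ≅ Z^10, C_2 ≅ Z^10, C_3 ≅ Z^5.

Boundary ∂_1: C_1 → C_0 is given by ∂[p,q] = [q] − [p]. For instance
  ∂AB = B − A.
This gives a 5×10 integer matrix of rank 4; reducing to Smith normal form yields diagonal entries (1,1,1,1).

The boundary map ∂_2: C_2 → C_1 maps a triangle to the signed sum of its edges. For instance
  ∂BDF = DF − BF + BD,
  ∂ABD = BD − AD + AB.
The 10×10 boundary matrix has rank 6 and Smith normal form diag(1,1,1,1,1,1).

Boundary ∂_3: C_3 → C_2 sends each 3-simplex σ to the alternating sum Σ_i (−1)^i (σ with its i-th vertex removed). For instance
  ∂BDEF = DEF − BEF + BDF − BDE,
  ∂ADEF = DEF − AEF + ADF − ADE.
The 10×5 boundary matrix has rank 4 and Smith normal form diag(1,1,1,1).

Reading off H_k = ker ∂_k / im ∂_{k+1}:

  H_0: rank C_0 − rank ∂_1 = 5 − 4 = 1, and the invariant factors of ∂_1 are all 1, so H_0 = Z.
  H_1: rank ker ∂_1 − rank ∂_2 = (10 − 4) − 6 = 0, and the invariant factors of ∂_2 are all 1, so H_1 = 0.
  H_2: rank ker ∂_2 − rank ∂_3 = (10 − 6) − 4 = 0, and the invariant factors of ∂_3 are all 1, so H_2 = 0.
  H_3: rank ker ∂_3 − rank ∂_4 = (5 − 4) − 0 = 1, and there is no ∂_4, so H_3 = Z.

H_0 = Z,  H_1 = 0,  H_2 = 0,  H_3 = Z.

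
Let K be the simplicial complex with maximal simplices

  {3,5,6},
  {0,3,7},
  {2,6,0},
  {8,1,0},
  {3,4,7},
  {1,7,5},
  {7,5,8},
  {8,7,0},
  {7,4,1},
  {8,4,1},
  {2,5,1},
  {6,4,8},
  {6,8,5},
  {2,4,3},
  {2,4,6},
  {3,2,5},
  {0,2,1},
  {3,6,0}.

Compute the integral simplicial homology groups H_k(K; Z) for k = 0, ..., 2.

K has 9 vertices, 27 edges, 18 triangles.
rank ∂_0 = 0, rank ∂_1 = 8 ⇒ b_0 = 9 − 0 − 8 = 1; all invariant factors of ∂_1 are 1 so no torsion. So H_0 = Z.
rank ∂_1 = 8, rank ∂_2 = 18 ⇒ b_1 = 27 − 8 − 18 = 1; ∂_2 has invariant factor(s) [2] giving torsion. So H_1 = Z ⊕ Z/2Z.
rank ∂_2 = 18, rank ∂_3 = 0 ⇒ b_2 = 18 − 18 − 0 = 0. So H_2 = 0.

H_0 = Z,  H_1 = Z ⊕ Z/2Z,  H_2 = 0.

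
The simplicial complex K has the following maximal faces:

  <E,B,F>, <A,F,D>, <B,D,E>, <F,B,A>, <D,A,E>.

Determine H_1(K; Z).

H_1 = Z.

K has 5 vertices, 10 edges, 5 triangles.
rank ∂_1 = 4, rank ∂_2 = 5 ⇒ b_1 = 10 − 4 − 5 = 1; all invariant factors of ∂_2 are 1 so no torsion. So H_1 = Z.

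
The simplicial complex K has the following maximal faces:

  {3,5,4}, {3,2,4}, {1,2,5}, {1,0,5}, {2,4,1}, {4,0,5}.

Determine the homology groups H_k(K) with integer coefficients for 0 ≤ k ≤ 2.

H_0 = Z,  H_1 = Z,  H_2 = 0.

Fix the vertex order 0 < 1 < 2 < 3 < 4 < 5 and write every simplex with vertices in increasing order. Then dim K = 2 and the simplices of K are:

  0-simplices (6): [0], [1], [2], [3], [4], [5]
  1-simplices (12): [0,1], [0,4], [0,5], [1,2], [1,4], [1,5], [2,3], [2,4], [2,5], [3,4], [3,5], [4,5]
  2-simplices (6): [0,1,5], [0,4,5], [1,2,4], [1,2,5], [2,3,4], [3,4,5]

so the chain groups are C_0 ≅ Z^6, C_1 ≅ Z^12, C_2 ≅ Z^6.

Boundary ∂_1: C_1 → C_0 maps an edge to its endpoints' difference, ∂[p,q] = q − p.
As a 6×12 matrix over Z this has rank 5, with invariant factors (1,1,1,1,1).

Boundary ∂_2: C_2 → C_1 maps a triangle to the signed sum of its edges. For instance
  ∂[2,3,4] = [3,4] − [2,4] + [2,3],
  ∂[0,4,5] = [4,5] − [0,5] + [0,4].
The resulting 12×6 matrix has rank 6, and its Smith normal form has invariant factors (1,1,1,1,1,1).

Reading off H_k = ker ∂_k / im ∂_{k+1}:

  H_0: rank C_0 − rank ∂_1 = 6 − 5 = 1, and the invariant factors of ∂_1 are all 1, so H_0 ≅ Z.
  H_1: rank ker ∂_1 − rank ∂_2 = (12 − 5) − 6 = 1, and the invariant factors of ∂_2 are all 1, so H_1 ≅ Z.
  H_2: rank ker ∂_2 − rank ∂_3 = (6 − 6) − 0 = 0, and there is no ∂_3, so H_2 ≅ 0.

(K is a triangulation of the cylinder S^1 x I.)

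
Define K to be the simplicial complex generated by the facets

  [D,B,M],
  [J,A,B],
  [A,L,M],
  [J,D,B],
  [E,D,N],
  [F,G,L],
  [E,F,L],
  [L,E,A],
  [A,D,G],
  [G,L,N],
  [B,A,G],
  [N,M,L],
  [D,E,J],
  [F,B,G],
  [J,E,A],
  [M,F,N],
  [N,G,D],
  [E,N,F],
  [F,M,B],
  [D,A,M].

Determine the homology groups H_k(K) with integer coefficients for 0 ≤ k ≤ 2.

Order the vertices as A < B < D < E < F < G < J < L < M < N. Listing each simplex with vertices in this order, K has dimension 2 with simplices:

  0-simplices (10): A, B, D, E, F, G, J, L, M, N
  1-simplices (30): AB, AD, AE, AG, AJ, AL, AM, BD, BF, BG, BJ, BM, DE, DG, DJ, DM, DN, EF, EJ, EL, EN, FG, FL, FM, FN, GL, GN, LM, LN, MN
  2-simplices (20): ABG, ABJ, ADG, ADM, AEJ, AEL, ALM, BDJ, BDM, BFG, BFM, DEJ, DEN, DGN, EFL, EFN, FGL, FMN, GLN, LMN

Hence C_0 ≅ Z^10, C_1 ≅ Z^30, C_2 ≅ Z^20.

∂_1: C_1 → C_0 sends each edge [p,q] (with p < q) to q − p.
As a 10×30 matrix over Z this has rank 9, with invariant factors (1,1,1,1,1,1,1,1,1).

The boundary map ∂_2: C_2 → C_1 maps a triangle to the signed sum of its edges. For instance
  ∂ALM = LM − AM + AL,
  ∂BFM = FM − BM + BF.
As a 30×20 matrix over Z this has rank 20, with invariant factors (1,1,1,1,1,1,1,1,1,1,1,1,1,1,1,1,1,1,1,2).

Now H_k = ker ∂_k / im ∂_{k+1}, so:

  H_0: rank C_0 − rank ∂_1 = 10 − 9 = 1, and the invariant factors of ∂_1 are all 1, so H_0 ≅ Z.
  H_1: rank ker ∂_1 − rank ∂_2 = (30 − 9) − 20 = 1, and ∂_2 has invariant factor 2 > 1, so H_1 ≅ Z ⊕ Z/2Z.
  H_2: rank ker ∂_2 − rank ∂_3 = (20 − 20) − 0 = 0, and there is no ∂_3, so H_2 ≅ 0.

As a check, the Euler characteristic is 10 − 30 + 20 = 0, which agrees with 1 − 1 + 0 = 0.

H_0 = Z,  H_1 = Z ⊕ Z/2Z,  H_2 = 0.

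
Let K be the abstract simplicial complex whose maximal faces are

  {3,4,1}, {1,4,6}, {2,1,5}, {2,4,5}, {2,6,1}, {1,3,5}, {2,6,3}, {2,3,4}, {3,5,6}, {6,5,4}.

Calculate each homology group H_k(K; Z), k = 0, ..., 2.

H_0 = Z,  H_1 = Z_2,  H_2 = 0.

Order the vertices as 1 < 2 < 3 < 4 < 5 < 6. Listing each simplex with vertices in this order, K has dimension 2 with simplices:

  0-simplices (6): [1], [2], [3], [4], [5], [6]
  1-simplices (15): [1,2], [1,3], [1,4], [1,5], [1,6], [2,3], [2,4], [2,5], [2,6], [3,4], [3,5], [3,6], [4,5], [4,6], [5,6]
  2-simplices (10): [1,2,5], [1,2,6], [1,3,4], [1,3,5], [1,4,6], [2,3,4], [2,3,6], [2,4,5], [3,5,6], [4,5,6]

Hence C_0 ≅ Z^6, C_1 ≅ Z^15, C_2 ≅ Z^10.

∂_1: C_1 → C_0 sends each edge [p,q] (with p < q) to q − p. For instance
  ∂[3,4] = [4] − [3].
As a 6×15 matrix over Z this has rank 5, with invariant factors (1,1,1,1,1).

Boundary ∂_2: C_2 → C_1 acts by ∂[p,q,r] = [q,r] − [p,r] + [p,q]. For instance
  ∂[1,4,6] = [4,6] − [1,6] + [1,4],
  ∂[1,2,6] = [2,6] − [1,6] + [1,2].
As a 15×10 matrix over Z this has rank 10, with invariant factors (1,1,1,1,1,1,1,1,1,2).

From H_k ≅ ker(∂_k) / im(∂_{k+1}) we obtain:

  H_0: rank C_0 − rank ∂_1 = 6 − 5 = 1, and the invariant factors of ∂_1 are all 1, so H_0 = Z.
  H_1: rank ker ∂_1 − rank ∂_2 = (15 − 5) − 10 = 0, and ∂_2 has invariant factor 2 > 1, so H_1 = Z_2.
  H_2: rank ker ∂_2 − rank ∂_3 = (10 − 10) − 0 = 0, and there is no ∂_3, so H_2 = 0.

As a check, the Euler characteristic is 6 − 15 + 10 = 1, which agrees with 1 − 0 + 0 = 1.
(K is a triangulation of the real projective plane RP^2.)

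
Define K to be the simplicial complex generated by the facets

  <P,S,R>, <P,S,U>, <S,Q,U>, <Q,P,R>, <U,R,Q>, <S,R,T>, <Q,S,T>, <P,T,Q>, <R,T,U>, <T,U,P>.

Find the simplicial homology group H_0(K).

H_0 ≅ Z.

Take the total order P < Q < R < S < T < U on the vertex set. Then K (dimension 2) consists of the simplices:

  0-simplices (6): P, Q, R, S, T, U
  1-simplices (15): PQ, PR, PS, PT, PU, QR, QS, QT, QU, RS, RT, RU, ST, SU, TU
  2-simplices (10): PQR, PQT, PRS, PSU, PTU, QRU, QST, QSU, RST, RTU

so the chain groups are C_0 ≅ Z^6, C_1 ≅ Z^15, C_2 ≅ Z^10.

∂_1: C_1 → C_0 is given by ∂[p,q] = [q] − [p]. For instance
  ∂ST = T − S.
This gives a 6×15 integer matrix of rank 5; reducing to Smith normal form yields diagonal entries (1,1,1,1,1).

The boundary map ∂_2: C_2 → C_1 sends each 2-simplex [p,q,r] to [q,r] − [p,r] + [p,q]. For instance
  ∂RST = ST − RT + RS,
  ∂QRU = RU − QU + QR.
This gives a 15×10 integer matrix of rank 10; reducing to Smith normal form yields diagonal entries (1,1,1,1,1,1,1,1,1,2).

Computing H_k = (kernel of ∂_k) / (image of ∂_{k+1}):

  H_0: rank C_0 − rank ∂_1 = 6 − 5 = 1, and the invariant factors of ∂_1 are all 1, so H_0 ≅ Z.

(K is a triangulation of the real projective plane RP^2.)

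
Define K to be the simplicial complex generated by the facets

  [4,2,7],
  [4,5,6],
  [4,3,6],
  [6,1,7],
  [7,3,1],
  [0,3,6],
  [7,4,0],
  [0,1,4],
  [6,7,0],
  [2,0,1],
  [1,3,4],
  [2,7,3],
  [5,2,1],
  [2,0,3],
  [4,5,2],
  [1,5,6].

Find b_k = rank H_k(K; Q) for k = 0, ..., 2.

b_0 = 1, b_1 = 2, b_2 = 1.

Take the total order 0 < 1 < 2 < 3 < 4 < 5 < 6 < 7 on the vertex set. Then K (dimension 2) consists of the simplices:

  0-simplices (8): [0], [1], [2], [3], [4], [5], [6], [7]
  1-simplices (24): (24 of them)
  2-simplices (16): [0,1,2], [0,1,4], [0,2,3], [0,3,6], [0,4,7], [0,6,7], [1,2,5], [1,3,4], [1,3,7], [1,5,6], [1,6,7], [2,3,7], [2,4,5], [2,4,7], [3,4,6], [4,5,6]

Hence C_0 ≅ Z^8, C_1 ≅ Z^24, C_2 ≅ Z^16.

∂_1: C_1 → C_0 is given by ∂[p,q] = [q] − [p].
The 8×24 boundary matrix has rank 7 and Smith normal form diag(1,1,1,1,1,1,1).

∂_2: C_2 → C_1 maps a triangle to the signed sum of its edges. For instance
  ∂[0,6,7] = [6,7] − [0,7] + [0,6],
  ∂[3,4,6] = [4,6] − [3,6] + [3,4].
The resulting 24×16 matrix has rank 15, and its Smith normal form has invariant factors (1,1,1,1,1,1,1,1,1,1,1,1,1,1,1).

Now H_k = ker ∂_k / im ∂_{k+1}, so:

  H_0: rank C_0 − rank ∂_1 = 8 − 7 = 1, and the invariant factors of ∂_1 are all 1, so H_0 ≅ Z.
  H_1: rank ker ∂_1 − rank ∂_2 = (24 − 7) − 15 = 2, and the invariant factors of ∂_2 are all 1, so H_1 ≅ Z^2.
  H_2: rank ker ∂_2 − rank ∂_3 = (16 − 15) − 0 = 1, and there is no ∂_3, so H_2 ≅ Z.

As a check, the Euler characteristic is 8 − 24 + 16 = 0, which agrees with 1 − 2 + 1 = 0.

Hence the Betti numbers are b_0 = 1, b_1 = 2, b_2 = 1.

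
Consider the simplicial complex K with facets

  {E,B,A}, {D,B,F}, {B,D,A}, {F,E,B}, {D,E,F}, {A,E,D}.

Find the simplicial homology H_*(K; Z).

We work with the vertex ordering A < B < D < E < F. The simplices of K, each written with vertices in increasing order, are:

  0-simplices (5): A, B, D, E, F
  1-simplices (9): AB, AD, AE, BD, BE, BF, DE, DF, EF
  2-simplices (6): ABD, ABE, ADE, BDF, BEF, DEF

so the chain groups are C_0 ≅ Z^5, C_1 ≅ Z^9, C_2 ≅ Z^6.

∂_1: C_1 → C_0 maps an edge to its endpoints' difference, ∂[p,q] = q − p.
The resulting 5×9 matrix has rank 4, and its Smith normal form has invariant factors (1,1,1,1).

The boundary map ∂_2: C_2 → C_1 maps a triangle to the signed sum of its edges. For instance
  ∂ABE = BE − AE + AB,
  ∂BDF = DF − BF + BD.
This gives a 9×6 integer matrix of rank 5; reducing to Smith normal form yields diagonal entries (1,1,1,1,1).

From H_k ≅ ker(∂_k) / im(∂_{k+1}) we obtain:

  H_0: rank C_0 − rank ∂_1 = 5 − 4 = 1, and the invariant factors of ∂_1 are all 1, so H_0 ≅ Z.
  H_1: rank ker ∂_1 − rank ∂_2 = (9 − 4) − 5 = 0, and the invariant factors of ∂_2 are all 1, so H_1 ≅ 0.
  H_2: rank ker ∂_2 − rank ∂_3 = (6 − 5) − 0 = 1, and there is no ∂_3, so H_2 ≅ Z.

H_0 = Z,  H_1 = 0,  H_2 = Z.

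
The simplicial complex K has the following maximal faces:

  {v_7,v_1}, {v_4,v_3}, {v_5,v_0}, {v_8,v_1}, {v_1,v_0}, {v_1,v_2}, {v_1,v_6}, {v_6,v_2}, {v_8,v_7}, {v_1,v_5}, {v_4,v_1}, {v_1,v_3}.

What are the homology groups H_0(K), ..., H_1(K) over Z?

H_0 = Z,  H_1 = Z^4.

Order the vertices as v_0 < v_1 < v_2 < v_3 < v_4 < v_5 < v_6 < v_7 < v_8. Listing each simplex with vertices in this order, K has dimension 1 with simplices:

  0-simplices (9): [v_0], [v_1], [v_2], [v_3], [v_4], [v_5], [v_6], [v_7], [v_8]
  1-simplices (12): [v_0,v_1], [v_0,v_5], [v_1,v_2], [v_1,v_3], [v_1,v_4], [v_1,v_5], [v_1,v_6], [v_1,v_7], [v_1,v_8], [v_2,v_6], [v_3,v_4], [v_7,v_8]

giving chain groups C_0 ≅ Z^9, C_1 ≅ Z^12.

The boundary map ∂_1: C_1 → C_0 sends each edge [p,q] (with p < q) to q − p.
The resulting 9×12 matrix has rank 8, and its Smith normal form has invariant factors (1,1,1,1,1,1,1,1).

From H_k ≅ ker(∂_k) / im(∂_{k+1}) we obtain:

  H_0: rank C_0 − rank ∂_1 = 9 − 8 = 1, and the invariant factors of ∂_1 are all 1, so H_0 ≅ Z.
  H_1: rank ker ∂_1 − rank ∂_2 = (12 − 8) − 0 = 4, and there is no ∂_2, so H_1 ≅ Z^4.

As a check, the Euler characteristic is 9 − 12 = -3, which agrees with 1 − 4 = -3.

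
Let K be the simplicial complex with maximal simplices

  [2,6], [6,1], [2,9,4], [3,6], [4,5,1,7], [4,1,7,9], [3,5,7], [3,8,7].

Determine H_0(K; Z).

H_0 ≅ Z.

Take the total order 1 < 2 < 3 < 4 < 5 < 6 < 7 < 8 < 9 on the vertex set. Then K (dimension 3) consists of the simplices:

  0-simplices (9): [1], [2], [3], [4], [5], [6], [7], [8], [9]
  1-simplices (18): [1,4], [1,5], [1,6], [1,7], [1,9], [2,4], [2,6], [2,9], [3,5], [3,6], [3,7], [3,8], [4,5], [4,7], [4,9], [5,7], [7,8], [7,9]
  2-simplices (10): [1,4,5], [1,4,7], [1,4,9], [1,5,7], [1,7,9], [2,4,9], [3,5,7], [3,7,8], [4,5,7], [4,7,9]
  3-simplices (2): [1,4,5,7], [1,4,7,9]

Hence C_0 ≅ Z^9, C_1 ≅ Z^18, C_2 ≅ Z^10, C_3 ≅ Z^2.

The boundary map ∂_1: C_1 → C_0 sends each edge [p,q] (with p < q) to q − p. For instance
  ∂[2,6] = [6] − [2].
The 9×18 boundary matrix has rank 8 and Smith normal form diag(1,1,1,1,1,1,1,1).

∂_2: C_2 → C_1 acts by ∂[p,q,r] = [q,r] − [p,r] + [p,q]. For instance
  ∂[1,4,5] = [4,5] − [1,5] + [1,4],
  ∂[2,4,9] = [4,9] − [2,9] + [2,4].
The resulting 18×10 matrix has rank 8, and its Smith normal form has invariant factors (1,1,1,1,1,1,1,1).

The boundary map ∂_3: C_3 → C_2 sends each 3-simplex σ to the alternating sum Σ_i (−1)^i (σ with its i-th vertex removed). For instance
  ∂[1,4,5,7] = [4,5,7] − [1,5,7] + [1,4,7] − [1,4,5],
  ∂[1,4,7,9] = [4,7,9] − [1,7,9] + [1,4,9] − [1,4,7].
This gives a 10×2 integer matrix of rank 2; reducing to Smith normal form yields diagonal entries (1,1).

Reading off H_k = ker ∂_k / im ∂_{k+1}:

  H_0: rank C_0 − rank ∂_1 = 9 − 8 = 1, and the invariant factors of ∂_1 are all 1, so H_0 = Z.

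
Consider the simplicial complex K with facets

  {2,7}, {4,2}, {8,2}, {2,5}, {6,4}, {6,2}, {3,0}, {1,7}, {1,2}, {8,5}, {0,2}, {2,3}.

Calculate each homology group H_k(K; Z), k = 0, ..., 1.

Fix the vertex order 0 < 1 < 2 < 3 < 4 < 5 < 6 < 7 < 8 and write every simplex with vertices in increasing order. Then dim K = 1 and the simplices of K are:

  0-simplices (9): [0], [1], [2], [3], [4], [5], [6], [7], [8]
  1-simplices (12): [0,2], [0,3], [1,2], [1,7], [2,3], [2,4], [2,5], [2,6], [2,7], [2,8], [4,6], [5,8]

so the chain groups are C_0 ≅ Z^9, C_1 ≅ Z^12.

Boundary ∂_1: C_1 → C_0 maps an edge to its endpoints' difference, ∂[p,q] = q − p.
This gives a 9×12 integer matrix of rank 8; reducing to Smith normal form yields diagonal entries (1,1,1,1,1,1,1,1).

Reading off H_k = ker ∂_k / im ∂_{k+1}:

  H_0: rank C_0 − rank ∂_1 = 9 − 8 = 1, and the invariant factors of ∂_1 are all 1, so H_0 = Z.
  H_1: rank ker ∂_1 − rank ∂_2 = (12 − 8) − 0 = 4, and there is no ∂_2, so H_1 = Z^4.

H_0 = Z,  H_1 = Z^4.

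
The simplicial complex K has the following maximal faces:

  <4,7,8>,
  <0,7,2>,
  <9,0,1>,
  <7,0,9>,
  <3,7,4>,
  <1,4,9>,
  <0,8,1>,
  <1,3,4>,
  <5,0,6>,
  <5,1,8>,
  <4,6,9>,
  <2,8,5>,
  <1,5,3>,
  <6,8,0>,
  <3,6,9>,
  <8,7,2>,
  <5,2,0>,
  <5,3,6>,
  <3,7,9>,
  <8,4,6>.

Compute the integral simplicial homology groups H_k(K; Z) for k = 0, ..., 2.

Take the total order 0 < 1 < 2 < 3 < 4 < 5 < 6 < 7 < 8 < 9 on the vertex set. Then K (dimension 2) consists of the simplices:

  0-simplices (10): [0], [1], [2], [3], [4], [5], [6], [7], [8], [9]
  1-simplices (30): (30 of them)
  2-simplices (20): (20 of them)

giving chain groups C_0 ≅ Z^10, C_1 ≅ Z^30, C_2 ≅ Z^20.

∂_1: C_1 → C_0 maps an edge to its endpoints' difference, ∂[p,q] = q − p. For instance
  ∂[7,8] = [8] − [7].
As a 10×30 matrix over Z this has rank 9, with invariant factors (1,1,1,1,1,1,1,1,1).

∂_2: C_2 → C_1 sends each 2-simplex [p,q,r] to [q,r] − [p,r] + [p,q]. For instance
  ∂[2,7,8] = [7,8] − [2,8] + [2,7],
  ∂[1,5,8] = [5,8] − [1,8] + [1,5].
The resulting 30×20 matrix has rank 20, and its Smith normal form has invariant factors (1,1,1,1,1,1,1,1,1,1,1,1,1,1,1,1,1,1,1,2).

Now H_k = ker ∂_k / im ∂_{k+1}, so:

  H_0: rank C_0 − rank ∂_1 = 10 − 9 = 1, and the invariant factors of ∂_1 are all 1, so H_0 = Z.
  H_1: rank ker ∂_1 − rank ∂_2 = (30 − 9) − 20 = 1, and ∂_2 has invariant factor 2 > 1, so H_1 = Z ⊕ Z/2Z.
  H_2: rank ker ∂_2 − rank ∂_3 = (20 − 20) − 0 = 0, and there is no ∂_3, so H_2 = 0.

H_0 ≅ Z,  H_1 ≅ Z ⊕ Z/2Z,  H_2 = 0.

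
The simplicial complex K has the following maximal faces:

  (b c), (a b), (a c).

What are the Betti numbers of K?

Order the vertices as a < b < c. Listing each simplex with vertices in this order, K has dimension 1 with simplices:

  0-simplices (3): a, b, c
  1-simplices (3): ab, ac, bc

so the chain groups are C_0 ≅ Z^3, C_1 ≅ Z^3.

Boundary ∂_1: C_1 → C_0 is given by ∂[p,q] = [q] − [p]. For instance
  ∂bc = c − b.
This gives a 3×3 integer matrix of rank 2; reducing to Smith normal form yields diagonal entries (1,1).

Reading off H_k = ker ∂_k / im ∂_{k+1}:

  H_0: rank C_0 − rank ∂_1 = 3 − 2 = 1, and the invariant factors of ∂_1 are all 1, so H_0 ≅ Z.
  H_1: rank ker ∂_1 − rank ∂_2 = (3 − 2) − 0 = 1, and there is no ∂_2, so H_1 ≅ Z.

Hence the Betti numbers are b_0 = 1, b_1 = 1.

b_0 = 1, b_1 = 1.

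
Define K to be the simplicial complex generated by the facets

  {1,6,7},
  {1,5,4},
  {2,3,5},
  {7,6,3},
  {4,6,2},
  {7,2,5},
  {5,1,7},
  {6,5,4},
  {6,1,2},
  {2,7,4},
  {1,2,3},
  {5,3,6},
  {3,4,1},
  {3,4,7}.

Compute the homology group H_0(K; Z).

H_0 = Z.

Fix the vertex order 1 < 2 < 3 < 4 < 5 < 6 < 7 and write every simplex with vertices in increasing order. Then dim K = 2 and the simplices of K are:

  0-simplices (7): [1], [2], [3], [4], [5], [6], [7]
  1-simplices (21): [1,2], [1,3], [1,4], [1,5], [1,6], [1,7], [2,3], [2,4], [2,5], [2,6], [2,7], [3,4], [3,5], [3,6], [3,7], [4,5], [4,6], [4,7], [5,6], [5,7], [6,7]
  2-simplices (14): [1,2,3], [1,2,6], [1,3,4], [1,4,5], [1,5,7], [1,6,7], [2,3,5], [2,4,6], [2,4,7], [2,5,7], [3,4,7], [3,5,6], [3,6,7], [4,5,6]

so the chain groups are C_0 ≅ Z^7, C_1 ≅ Z^21, C_2 ≅ Z^14.

∂_1: C_1 → C_0 maps an edge to its endpoints' difference, ∂[p,q] = q − p. For instance
  ∂[3,5] = [5] − [3].
The resulting 7×21 matrix has rank 6, and its Smith normal form has invariant factors (1,1,1,1,1,1).

Boundary ∂_2: C_2 → C_1 acts by ∂[p,q,r] = [q,r] − [p,r] + [p,q]. For instance
  ∂[1,3,4] = [3,4] − [1,4] + [1,3],
  ∂[2,5,7] = [5,7] − [2,7] + [2,5].
As a 21×14 matrix over Z this has rank 13, with invariant factors (1,1,1,1,1,1,1,1,1,1,1,1,1).

From H_k ≅ ker(∂_k) / im(∂_{k+1}) we obtain:

  H_0: rank C_0 − rank ∂_1 = 7 − 6 = 1, and the invariant factors of ∂_1 are all 1, so H_0 = Z.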